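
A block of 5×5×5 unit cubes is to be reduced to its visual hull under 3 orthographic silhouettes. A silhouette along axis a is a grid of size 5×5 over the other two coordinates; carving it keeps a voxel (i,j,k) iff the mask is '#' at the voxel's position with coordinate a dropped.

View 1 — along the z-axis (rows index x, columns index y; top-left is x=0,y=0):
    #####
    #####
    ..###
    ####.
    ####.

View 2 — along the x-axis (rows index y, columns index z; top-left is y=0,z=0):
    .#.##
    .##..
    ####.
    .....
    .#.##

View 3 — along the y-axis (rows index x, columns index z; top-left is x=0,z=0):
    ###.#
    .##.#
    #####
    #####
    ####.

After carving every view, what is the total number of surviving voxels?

start: 5×5×5 = 125 voxels
V1 z: intersect with XY mask (21 set) -- 105 left
V2 x: intersect with YZ mask (12 set) -- 49 left
V3 y: intersect with XZ mask (21 set) -- 41 left

remaining voxels: 41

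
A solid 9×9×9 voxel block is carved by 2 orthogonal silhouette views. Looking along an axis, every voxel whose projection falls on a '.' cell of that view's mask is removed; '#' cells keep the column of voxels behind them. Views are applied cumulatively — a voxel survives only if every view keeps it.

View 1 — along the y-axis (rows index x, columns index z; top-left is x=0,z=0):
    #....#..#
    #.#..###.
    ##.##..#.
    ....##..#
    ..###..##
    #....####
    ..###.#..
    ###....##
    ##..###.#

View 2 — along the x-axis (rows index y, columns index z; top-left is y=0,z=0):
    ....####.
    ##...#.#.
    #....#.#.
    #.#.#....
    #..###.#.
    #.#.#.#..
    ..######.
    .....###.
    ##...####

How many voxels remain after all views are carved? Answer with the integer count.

181 voxels

start: 9×9×9 = 729 voxels
carve view 1 (along y, XZ-mask fill 41/81): 369 voxels remain
carve view 2 (along x, YZ-mask fill 38/81): 181 voxels remain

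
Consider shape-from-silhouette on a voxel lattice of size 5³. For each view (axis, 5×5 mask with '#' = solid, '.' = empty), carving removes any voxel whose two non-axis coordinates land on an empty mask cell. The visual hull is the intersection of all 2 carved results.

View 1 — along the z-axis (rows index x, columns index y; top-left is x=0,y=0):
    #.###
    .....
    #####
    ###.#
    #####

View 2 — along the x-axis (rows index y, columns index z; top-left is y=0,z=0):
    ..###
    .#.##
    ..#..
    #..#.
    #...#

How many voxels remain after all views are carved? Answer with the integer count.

voxel count = 39

full grid |V| = 125
after view 1 [z-axis, 18 of 25 cells solid] → remaining = 90
after view 2 [x-axis, 11 of 25 cells solid] → remaining = 39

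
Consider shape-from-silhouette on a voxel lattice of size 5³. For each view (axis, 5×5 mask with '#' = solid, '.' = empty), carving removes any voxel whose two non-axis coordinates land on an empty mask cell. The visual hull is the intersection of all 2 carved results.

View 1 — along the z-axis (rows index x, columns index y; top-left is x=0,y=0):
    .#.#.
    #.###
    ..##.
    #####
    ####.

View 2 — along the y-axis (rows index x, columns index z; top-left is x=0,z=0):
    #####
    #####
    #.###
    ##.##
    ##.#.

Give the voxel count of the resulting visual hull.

before carving: 125 voxels (5×5×5)
  1. axis=2 (XY plane), |mask|=17  ⇒  voxels=85
  2. axis=1 (XZ plane), |mask|=21  ⇒  voxels=70

|visual hull| = 70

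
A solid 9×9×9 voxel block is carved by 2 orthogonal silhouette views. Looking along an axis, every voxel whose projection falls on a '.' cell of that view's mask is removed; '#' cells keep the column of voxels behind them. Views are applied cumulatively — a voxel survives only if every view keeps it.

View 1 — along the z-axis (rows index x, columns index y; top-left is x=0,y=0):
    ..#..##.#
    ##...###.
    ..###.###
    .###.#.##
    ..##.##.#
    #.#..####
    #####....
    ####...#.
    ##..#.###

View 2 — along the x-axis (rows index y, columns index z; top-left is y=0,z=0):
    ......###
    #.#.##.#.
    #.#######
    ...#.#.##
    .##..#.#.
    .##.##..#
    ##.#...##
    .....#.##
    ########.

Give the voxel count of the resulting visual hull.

start: 9×9×9 = 729 voxels
V1 z: intersect with XY mask (48 set) -- 432 left
V2 x: intersect with YZ mask (45 set) -- 249 left

voxel count = 249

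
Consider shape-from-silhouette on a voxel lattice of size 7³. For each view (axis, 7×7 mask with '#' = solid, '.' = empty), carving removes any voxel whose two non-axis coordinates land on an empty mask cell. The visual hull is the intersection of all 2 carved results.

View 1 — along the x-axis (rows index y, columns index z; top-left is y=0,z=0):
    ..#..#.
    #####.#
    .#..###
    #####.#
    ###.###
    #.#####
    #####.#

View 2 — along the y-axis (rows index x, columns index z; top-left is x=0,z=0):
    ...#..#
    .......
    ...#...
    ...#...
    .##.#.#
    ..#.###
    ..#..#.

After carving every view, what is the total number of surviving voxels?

full grid |V| = 343
[1] x-view keeps 36 columns → grid now 252
[2] y-view keeps 14 columns → grid now 73

|visual hull| = 73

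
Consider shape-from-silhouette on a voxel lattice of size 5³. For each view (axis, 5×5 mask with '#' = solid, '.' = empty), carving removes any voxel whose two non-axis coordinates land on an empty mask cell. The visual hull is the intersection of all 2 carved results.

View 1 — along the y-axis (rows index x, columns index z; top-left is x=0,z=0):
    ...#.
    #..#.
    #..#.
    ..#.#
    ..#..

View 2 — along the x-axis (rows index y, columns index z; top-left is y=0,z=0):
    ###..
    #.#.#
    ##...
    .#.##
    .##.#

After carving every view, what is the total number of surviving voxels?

before carving: 125 voxels (5×5×5)
[1] y-view keeps 8 columns → grid now 40
[2] x-view keeps 14 columns → grid now 18

voxel count = 18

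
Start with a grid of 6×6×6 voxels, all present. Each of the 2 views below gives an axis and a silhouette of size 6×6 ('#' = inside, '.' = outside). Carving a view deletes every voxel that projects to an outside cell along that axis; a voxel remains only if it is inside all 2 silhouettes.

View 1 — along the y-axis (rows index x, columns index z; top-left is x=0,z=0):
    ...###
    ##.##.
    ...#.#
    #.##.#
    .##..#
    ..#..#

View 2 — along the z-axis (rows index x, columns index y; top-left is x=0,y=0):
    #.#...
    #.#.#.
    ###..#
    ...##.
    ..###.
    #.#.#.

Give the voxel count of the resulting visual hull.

start: 6×6×6 = 216 voxels
V1 y: intersect with XZ mask (18 set) -- 108 left
V2 z: intersect with XY mask (17 set) -- 49 left

|visual hull| = 49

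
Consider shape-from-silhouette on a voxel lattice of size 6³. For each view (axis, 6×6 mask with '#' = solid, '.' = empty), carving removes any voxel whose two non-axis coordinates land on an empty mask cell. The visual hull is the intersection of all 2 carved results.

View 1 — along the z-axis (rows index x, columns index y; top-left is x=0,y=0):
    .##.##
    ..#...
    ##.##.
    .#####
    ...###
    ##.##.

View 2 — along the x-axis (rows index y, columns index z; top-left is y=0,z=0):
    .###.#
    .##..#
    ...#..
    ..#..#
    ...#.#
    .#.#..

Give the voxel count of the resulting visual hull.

start: 6×6×6 = 216 voxels
carve view 1 (along z, XY-mask fill 21/36): 126 voxels remain
carve view 2 (along x, YZ-mask fill 14/36): 47 voxels remain

47 voxels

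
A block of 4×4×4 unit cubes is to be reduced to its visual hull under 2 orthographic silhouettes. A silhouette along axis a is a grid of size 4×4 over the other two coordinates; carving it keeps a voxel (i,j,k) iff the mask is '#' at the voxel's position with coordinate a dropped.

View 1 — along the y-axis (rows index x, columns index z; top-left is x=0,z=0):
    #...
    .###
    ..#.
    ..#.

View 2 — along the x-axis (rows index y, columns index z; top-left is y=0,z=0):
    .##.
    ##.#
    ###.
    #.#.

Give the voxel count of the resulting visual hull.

|visual hull| = 16

full grid |V| = 64
  1. axis=1 (XZ plane), |mask|=6  ⇒  voxels=24
  2. axis=0 (YZ plane), |mask|=10  ⇒  voxels=16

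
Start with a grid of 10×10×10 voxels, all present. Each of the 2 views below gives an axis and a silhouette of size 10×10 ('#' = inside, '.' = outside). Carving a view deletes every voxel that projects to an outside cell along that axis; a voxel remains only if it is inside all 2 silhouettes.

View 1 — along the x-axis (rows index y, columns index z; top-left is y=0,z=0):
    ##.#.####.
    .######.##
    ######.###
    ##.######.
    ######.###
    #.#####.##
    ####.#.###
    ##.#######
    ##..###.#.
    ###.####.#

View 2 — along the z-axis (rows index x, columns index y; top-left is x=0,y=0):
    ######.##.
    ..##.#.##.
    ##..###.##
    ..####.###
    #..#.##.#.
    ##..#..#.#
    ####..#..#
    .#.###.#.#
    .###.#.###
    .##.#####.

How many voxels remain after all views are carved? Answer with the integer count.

full grid |V| = 1000
after view 1 [x-axis, 80 of 100 cells solid] → remaining = 800
after view 2 [z-axis, 63 of 100 cells solid] → remaining = 504

remaining voxels: 504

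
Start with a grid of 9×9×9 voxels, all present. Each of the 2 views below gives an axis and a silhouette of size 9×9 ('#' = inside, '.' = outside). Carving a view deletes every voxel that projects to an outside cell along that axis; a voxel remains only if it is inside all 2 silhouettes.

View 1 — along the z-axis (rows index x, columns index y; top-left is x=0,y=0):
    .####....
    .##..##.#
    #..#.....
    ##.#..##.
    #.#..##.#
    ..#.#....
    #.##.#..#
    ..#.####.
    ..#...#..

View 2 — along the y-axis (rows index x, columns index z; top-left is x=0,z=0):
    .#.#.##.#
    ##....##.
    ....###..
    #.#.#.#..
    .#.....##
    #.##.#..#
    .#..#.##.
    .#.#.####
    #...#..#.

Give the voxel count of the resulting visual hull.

remaining voxels: 147

before carving: 729 voxels (9×9×9)
step 1: project along z, AND mask (35/81) → |grid| = 315
step 2: project along y, AND mask (37/81) → |grid| = 147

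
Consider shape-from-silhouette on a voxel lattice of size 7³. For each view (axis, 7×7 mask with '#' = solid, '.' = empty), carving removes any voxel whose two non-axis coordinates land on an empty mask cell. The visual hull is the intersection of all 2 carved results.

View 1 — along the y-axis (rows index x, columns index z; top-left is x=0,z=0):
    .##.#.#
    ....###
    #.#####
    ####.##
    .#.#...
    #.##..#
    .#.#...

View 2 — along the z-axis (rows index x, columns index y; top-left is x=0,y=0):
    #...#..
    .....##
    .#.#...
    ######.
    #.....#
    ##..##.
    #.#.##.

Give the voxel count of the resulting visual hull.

remaining voxels: 90

before carving: 343 voxels (7×7×7)
after view 1 [y-axis, 27 of 49 cells solid] → remaining = 189
after view 2 [z-axis, 22 of 49 cells solid] → remaining = 90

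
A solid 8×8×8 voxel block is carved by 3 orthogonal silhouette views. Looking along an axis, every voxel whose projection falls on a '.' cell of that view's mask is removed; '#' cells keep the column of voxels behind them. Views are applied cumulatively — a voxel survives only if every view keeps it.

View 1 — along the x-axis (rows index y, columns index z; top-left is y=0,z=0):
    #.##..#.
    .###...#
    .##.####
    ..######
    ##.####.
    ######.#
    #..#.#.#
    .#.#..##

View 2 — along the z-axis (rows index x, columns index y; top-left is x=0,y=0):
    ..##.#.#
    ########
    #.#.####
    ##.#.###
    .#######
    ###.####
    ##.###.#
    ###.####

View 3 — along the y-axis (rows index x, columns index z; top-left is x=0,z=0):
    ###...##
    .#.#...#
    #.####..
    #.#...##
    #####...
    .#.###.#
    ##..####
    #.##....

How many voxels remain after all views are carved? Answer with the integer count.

start: 8×8×8 = 512 voxels
step 1: project along x, AND mask (41/64) → |grid| = 328
step 2: project along z, AND mask (51/64) → |grid| = 262
step 3: project along y, AND mask (36/64) → |grid| = 146

146 voxels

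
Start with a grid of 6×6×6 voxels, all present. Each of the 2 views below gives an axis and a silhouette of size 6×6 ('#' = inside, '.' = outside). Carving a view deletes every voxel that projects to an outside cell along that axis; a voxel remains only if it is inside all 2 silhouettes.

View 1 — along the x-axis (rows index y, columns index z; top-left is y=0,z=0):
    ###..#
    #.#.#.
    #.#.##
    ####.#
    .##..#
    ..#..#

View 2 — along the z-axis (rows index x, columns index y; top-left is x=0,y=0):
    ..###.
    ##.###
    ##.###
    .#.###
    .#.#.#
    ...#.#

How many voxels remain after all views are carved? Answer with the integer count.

before carving: 216 voxels (6×6×6)
after view 1 [x-axis, 21 of 36 cells solid] → remaining = 126
after view 2 [z-axis, 22 of 36 cells solid] → remaining = 76

voxel count = 76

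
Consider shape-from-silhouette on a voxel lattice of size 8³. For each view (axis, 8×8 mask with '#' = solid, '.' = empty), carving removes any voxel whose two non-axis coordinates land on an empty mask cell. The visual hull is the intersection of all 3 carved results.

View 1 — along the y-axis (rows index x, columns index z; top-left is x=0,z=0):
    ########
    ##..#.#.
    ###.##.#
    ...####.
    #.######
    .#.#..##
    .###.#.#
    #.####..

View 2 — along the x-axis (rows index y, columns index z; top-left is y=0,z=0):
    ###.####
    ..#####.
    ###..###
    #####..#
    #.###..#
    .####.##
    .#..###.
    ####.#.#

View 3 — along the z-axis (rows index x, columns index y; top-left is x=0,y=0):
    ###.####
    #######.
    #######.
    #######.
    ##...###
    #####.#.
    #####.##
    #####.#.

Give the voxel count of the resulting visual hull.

start: 8×8×8 = 512 voxels
after view 1 [y-axis, 43 of 64 cells solid] → remaining = 344
after view 2 [x-axis, 45 of 64 cells solid] → remaining = 241
after view 3 [z-axis, 52 of 64 cells solid] → remaining = 193

remaining voxels: 193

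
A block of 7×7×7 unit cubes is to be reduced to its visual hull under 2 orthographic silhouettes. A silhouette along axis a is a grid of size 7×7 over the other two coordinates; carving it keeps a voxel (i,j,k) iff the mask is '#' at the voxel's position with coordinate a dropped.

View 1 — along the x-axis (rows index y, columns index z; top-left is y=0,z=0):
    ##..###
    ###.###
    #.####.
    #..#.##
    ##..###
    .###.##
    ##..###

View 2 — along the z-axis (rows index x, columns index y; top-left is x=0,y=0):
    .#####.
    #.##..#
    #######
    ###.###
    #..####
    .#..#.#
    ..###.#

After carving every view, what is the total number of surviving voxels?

remaining voxels: 169

initial block: 7^3 = 343
after view 1 [x-axis, 35 of 49 cells solid] → remaining = 245
after view 2 [z-axis, 34 of 49 cells solid] → remaining = 169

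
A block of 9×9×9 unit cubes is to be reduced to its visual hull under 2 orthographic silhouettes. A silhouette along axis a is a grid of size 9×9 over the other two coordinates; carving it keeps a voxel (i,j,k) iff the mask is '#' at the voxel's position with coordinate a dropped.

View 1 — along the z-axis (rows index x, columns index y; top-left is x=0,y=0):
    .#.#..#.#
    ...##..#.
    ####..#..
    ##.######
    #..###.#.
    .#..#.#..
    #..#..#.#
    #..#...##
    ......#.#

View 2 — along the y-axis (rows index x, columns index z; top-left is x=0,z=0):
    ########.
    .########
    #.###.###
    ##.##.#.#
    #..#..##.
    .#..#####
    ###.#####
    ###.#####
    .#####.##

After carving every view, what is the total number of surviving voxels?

before carving: 729 voxels (9×9×9)
after view 1 [z-axis, 38 of 81 cells solid] → remaining = 342
after view 2 [y-axis, 62 of 81 cells solid] → remaining = 255

remaining voxels: 255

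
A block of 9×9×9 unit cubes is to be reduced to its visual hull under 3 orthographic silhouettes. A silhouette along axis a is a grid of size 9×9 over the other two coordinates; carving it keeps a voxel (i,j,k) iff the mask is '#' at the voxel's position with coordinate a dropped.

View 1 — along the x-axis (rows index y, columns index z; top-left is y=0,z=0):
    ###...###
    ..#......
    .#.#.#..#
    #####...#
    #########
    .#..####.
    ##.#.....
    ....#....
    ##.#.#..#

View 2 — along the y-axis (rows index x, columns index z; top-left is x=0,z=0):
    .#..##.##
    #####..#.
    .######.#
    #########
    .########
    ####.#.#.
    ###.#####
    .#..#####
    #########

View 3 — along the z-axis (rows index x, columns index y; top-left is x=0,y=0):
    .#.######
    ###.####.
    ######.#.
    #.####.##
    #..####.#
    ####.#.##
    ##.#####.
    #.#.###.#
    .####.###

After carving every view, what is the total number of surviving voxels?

start: 9×9×9 = 729 voxels
after view 1 [x-axis, 40 of 81 cells solid] → remaining = 360
after view 2 [y-axis, 64 of 81 cells solid] → remaining = 287
after view 3 [z-axis, 61 of 81 cells solid] → remaining = 226

remaining voxels: 226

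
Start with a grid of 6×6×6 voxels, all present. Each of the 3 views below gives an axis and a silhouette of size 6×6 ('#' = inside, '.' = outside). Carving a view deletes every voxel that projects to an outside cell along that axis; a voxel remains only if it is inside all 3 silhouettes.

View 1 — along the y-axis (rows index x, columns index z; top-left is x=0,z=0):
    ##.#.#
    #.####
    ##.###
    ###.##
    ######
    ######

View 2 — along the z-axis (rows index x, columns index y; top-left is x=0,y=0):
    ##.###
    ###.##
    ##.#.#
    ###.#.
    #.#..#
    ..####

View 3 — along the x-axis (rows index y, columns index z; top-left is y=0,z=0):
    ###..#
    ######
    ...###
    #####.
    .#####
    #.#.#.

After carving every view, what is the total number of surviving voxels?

87 voxels

initial block: 6^3 = 216
carve view 1 (along y, XZ-mask fill 31/36): 186 voxels remain
carve view 2 (along z, XY-mask fill 25/36): 127 voxels remain
carve view 3 (along x, YZ-mask fill 26/36): 87 voxels remain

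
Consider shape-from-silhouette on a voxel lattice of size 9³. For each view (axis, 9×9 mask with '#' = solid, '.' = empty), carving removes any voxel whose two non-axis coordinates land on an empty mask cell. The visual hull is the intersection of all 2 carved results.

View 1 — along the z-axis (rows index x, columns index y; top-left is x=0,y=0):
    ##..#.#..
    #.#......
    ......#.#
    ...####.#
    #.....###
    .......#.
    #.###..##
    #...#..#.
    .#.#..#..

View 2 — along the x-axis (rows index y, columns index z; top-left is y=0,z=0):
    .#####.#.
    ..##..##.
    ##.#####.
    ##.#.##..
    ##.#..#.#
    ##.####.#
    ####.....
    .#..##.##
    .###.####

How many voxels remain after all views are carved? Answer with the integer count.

before carving: 729 voxels (9×9×9)
[1] z-view keeps 30 columns → grid now 270
[2] x-view keeps 50 columns → grid now 162

remaining voxels: 162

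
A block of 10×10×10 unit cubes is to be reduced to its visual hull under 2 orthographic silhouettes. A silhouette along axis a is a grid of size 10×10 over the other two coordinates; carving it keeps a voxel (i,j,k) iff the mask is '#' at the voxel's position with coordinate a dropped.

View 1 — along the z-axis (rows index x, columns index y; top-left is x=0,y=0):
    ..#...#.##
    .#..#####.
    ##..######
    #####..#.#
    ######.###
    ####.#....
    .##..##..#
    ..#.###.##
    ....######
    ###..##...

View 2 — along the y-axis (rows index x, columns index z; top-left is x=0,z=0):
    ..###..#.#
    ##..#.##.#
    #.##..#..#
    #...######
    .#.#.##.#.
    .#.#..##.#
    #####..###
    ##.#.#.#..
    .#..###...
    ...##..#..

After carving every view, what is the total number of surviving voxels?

voxel count = 324

start: 10×10×10 = 1000 voxels
after view 1 [z-axis, 61 of 100 cells solid] → remaining = 610
after view 2 [y-axis, 53 of 100 cells solid] → remaining = 324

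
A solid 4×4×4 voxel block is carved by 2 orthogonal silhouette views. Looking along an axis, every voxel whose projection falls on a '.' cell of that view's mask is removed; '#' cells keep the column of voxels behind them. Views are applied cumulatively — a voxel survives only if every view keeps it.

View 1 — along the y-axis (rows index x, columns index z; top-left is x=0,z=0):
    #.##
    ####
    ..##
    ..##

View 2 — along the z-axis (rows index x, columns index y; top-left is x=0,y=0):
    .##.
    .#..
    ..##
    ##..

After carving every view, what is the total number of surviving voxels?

18 voxels

before carving: 64 voxels (4×4×4)
step 1: project along y, AND mask (11/16) → |grid| = 44
step 2: project along z, AND mask (7/16) → |grid| = 18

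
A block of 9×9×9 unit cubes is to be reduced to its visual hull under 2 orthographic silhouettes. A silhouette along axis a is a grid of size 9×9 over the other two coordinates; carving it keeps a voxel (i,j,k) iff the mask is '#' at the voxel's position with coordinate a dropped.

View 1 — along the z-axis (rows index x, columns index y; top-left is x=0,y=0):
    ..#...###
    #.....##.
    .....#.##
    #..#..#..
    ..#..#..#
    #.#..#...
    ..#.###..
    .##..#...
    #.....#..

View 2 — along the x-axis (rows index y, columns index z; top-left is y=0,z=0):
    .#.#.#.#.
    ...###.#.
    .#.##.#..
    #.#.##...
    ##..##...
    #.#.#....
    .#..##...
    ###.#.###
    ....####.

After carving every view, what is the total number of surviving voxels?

remaining voxels: 111

full grid |V| = 729
[1] z-view keeps 28 columns → grid now 252
[2] x-view keeps 37 columns → grid now 111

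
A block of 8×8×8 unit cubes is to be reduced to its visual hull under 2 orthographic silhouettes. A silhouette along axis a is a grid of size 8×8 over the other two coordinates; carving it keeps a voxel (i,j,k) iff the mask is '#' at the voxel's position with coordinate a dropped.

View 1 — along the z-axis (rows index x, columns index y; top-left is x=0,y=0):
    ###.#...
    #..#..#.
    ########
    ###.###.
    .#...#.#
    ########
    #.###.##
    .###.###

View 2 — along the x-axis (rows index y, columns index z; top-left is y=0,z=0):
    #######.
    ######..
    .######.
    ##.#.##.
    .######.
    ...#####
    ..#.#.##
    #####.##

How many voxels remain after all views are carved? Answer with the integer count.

253 voxels

full grid |V| = 512
[1] z-view keeps 44 columns → grid now 352
[2] x-view keeps 46 columns → grid now 253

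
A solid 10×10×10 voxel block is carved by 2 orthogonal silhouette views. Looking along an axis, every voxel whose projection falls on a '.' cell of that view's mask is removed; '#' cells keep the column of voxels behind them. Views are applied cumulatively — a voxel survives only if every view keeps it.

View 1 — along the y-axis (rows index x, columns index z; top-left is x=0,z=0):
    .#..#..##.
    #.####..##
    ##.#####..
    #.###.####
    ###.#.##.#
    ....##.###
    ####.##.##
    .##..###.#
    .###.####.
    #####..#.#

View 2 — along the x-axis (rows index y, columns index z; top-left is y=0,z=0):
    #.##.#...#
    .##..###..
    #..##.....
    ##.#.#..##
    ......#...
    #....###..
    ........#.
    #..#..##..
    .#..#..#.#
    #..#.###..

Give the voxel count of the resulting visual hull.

|visual hull| = 248

before carving: 1000 voxels (10×10×10)
[1] y-view keeps 66 columns → grid now 660
[2] x-view keeps 38 columns → grid now 248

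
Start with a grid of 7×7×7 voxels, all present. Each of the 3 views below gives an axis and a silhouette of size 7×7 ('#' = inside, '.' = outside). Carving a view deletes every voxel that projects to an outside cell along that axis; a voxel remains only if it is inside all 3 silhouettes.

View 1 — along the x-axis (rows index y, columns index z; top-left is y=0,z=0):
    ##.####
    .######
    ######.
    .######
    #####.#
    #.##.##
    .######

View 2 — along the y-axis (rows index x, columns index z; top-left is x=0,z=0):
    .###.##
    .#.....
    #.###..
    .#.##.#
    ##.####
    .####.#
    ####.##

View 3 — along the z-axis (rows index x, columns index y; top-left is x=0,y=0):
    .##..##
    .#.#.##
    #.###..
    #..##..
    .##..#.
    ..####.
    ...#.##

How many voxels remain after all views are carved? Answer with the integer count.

initial block: 7^3 = 343
V1 x: intersect with YZ mask (41 set) -- 287 left
V2 y: intersect with XZ mask (31 set) -- 186 left
V3 z: intersect with XY mask (25 set) -- 93 left

93 voxels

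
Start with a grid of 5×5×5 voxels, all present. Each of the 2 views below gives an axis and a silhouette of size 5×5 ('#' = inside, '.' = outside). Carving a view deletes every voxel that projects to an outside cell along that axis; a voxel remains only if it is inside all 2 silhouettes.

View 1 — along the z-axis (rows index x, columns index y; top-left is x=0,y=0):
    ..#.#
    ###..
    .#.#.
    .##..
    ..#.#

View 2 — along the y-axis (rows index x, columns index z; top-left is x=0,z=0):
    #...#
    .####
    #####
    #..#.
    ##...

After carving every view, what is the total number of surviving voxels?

before carving: 125 voxels (5×5×5)
V1 z: intersect with XY mask (11 set) -- 55 left
V2 y: intersect with XZ mask (15 set) -- 34 left

|visual hull| = 34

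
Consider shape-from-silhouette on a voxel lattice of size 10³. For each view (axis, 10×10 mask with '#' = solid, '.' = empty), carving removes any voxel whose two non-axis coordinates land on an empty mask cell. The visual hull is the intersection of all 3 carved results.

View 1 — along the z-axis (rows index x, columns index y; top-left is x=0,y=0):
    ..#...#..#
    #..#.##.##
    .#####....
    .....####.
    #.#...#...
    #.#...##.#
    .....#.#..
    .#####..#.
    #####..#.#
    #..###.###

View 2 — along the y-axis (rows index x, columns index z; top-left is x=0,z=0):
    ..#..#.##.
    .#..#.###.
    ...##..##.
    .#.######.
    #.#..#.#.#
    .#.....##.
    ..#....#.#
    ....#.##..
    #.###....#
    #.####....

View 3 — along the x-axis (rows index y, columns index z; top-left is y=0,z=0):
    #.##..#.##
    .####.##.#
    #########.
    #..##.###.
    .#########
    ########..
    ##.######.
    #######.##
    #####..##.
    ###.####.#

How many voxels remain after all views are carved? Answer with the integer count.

before carving: 1000 voxels (10×10×10)
  1. axis=2 (XY plane), |mask|=48  ⇒  voxels=480
  2. axis=1 (XZ plane), |mask|=44  ⇒  voxels=214
  3. axis=0 (YZ plane), |mask|=77  ⇒  voxels=173

voxel count = 173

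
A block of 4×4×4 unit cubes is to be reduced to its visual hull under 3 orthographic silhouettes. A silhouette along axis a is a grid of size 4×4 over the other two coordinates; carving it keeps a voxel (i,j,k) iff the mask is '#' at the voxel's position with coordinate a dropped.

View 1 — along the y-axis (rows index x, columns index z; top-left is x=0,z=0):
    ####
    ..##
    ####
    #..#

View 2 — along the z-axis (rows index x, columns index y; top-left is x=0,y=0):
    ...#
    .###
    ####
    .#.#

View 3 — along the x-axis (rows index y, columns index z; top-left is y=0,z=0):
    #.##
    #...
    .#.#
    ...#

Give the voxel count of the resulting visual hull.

remaining voxels: 12

start: 4×4×4 = 64 voxels
step 1: project along y, AND mask (12/16) → |grid| = 48
step 2: project along z, AND mask (10/16) → |grid| = 30
step 3: project along x, AND mask (7/16) → |grid| = 12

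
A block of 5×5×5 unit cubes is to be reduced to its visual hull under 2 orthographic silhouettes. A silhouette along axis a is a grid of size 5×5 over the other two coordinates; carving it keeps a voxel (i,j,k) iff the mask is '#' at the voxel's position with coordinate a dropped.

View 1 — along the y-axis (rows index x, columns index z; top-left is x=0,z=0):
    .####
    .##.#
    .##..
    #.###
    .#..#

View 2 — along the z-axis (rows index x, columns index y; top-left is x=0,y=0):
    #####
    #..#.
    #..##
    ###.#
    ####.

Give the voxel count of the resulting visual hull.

before carving: 125 voxels (5×5×5)
step 1: project along y, AND mask (15/25) → |grid| = 75
step 2: project along z, AND mask (18/25) → |grid| = 56

56 voxels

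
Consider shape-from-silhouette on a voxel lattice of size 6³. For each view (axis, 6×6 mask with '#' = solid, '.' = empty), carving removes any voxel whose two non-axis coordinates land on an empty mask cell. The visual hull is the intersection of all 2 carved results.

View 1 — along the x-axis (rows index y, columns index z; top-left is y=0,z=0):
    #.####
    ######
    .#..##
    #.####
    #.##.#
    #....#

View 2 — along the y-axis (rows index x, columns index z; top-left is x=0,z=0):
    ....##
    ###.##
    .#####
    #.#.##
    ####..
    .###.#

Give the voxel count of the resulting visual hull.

start: 6×6×6 = 216 voxels
carve view 1 (along x, YZ-mask fill 25/36): 150 voxels remain
carve view 2 (along y, XZ-mask fill 24/36): 101 voxels remain

101 voxels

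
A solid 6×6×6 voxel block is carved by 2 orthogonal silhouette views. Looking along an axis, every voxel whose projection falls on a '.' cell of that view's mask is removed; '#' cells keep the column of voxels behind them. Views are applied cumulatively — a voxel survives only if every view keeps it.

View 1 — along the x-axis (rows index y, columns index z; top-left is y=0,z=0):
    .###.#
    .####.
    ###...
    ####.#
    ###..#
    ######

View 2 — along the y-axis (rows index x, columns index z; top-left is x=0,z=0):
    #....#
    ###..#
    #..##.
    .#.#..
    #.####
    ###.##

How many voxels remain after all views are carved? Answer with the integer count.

remaining voxels: 90

start: 6×6×6 = 216 voxels
after view 1 [x-axis, 26 of 36 cells solid] → remaining = 156
after view 2 [y-axis, 21 of 36 cells solid] → remaining = 90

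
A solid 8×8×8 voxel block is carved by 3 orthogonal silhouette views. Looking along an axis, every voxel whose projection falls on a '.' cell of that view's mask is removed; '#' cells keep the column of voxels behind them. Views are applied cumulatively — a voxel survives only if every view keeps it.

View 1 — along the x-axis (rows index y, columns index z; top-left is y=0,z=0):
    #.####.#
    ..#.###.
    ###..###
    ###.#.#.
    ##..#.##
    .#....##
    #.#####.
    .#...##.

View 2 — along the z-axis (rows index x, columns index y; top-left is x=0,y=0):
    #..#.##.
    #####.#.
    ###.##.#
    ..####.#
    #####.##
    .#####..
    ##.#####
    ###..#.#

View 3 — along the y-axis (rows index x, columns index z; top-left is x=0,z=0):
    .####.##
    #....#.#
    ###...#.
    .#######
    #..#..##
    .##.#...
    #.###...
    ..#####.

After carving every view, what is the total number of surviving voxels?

start: 8×8×8 = 512 voxels
after view 1 [x-axis, 38 of 64 cells solid] → remaining = 304
after view 2 [z-axis, 45 of 64 cells solid] → remaining = 213
after view 3 [y-axis, 36 of 64 cells solid] → remaining = 116

116 voxels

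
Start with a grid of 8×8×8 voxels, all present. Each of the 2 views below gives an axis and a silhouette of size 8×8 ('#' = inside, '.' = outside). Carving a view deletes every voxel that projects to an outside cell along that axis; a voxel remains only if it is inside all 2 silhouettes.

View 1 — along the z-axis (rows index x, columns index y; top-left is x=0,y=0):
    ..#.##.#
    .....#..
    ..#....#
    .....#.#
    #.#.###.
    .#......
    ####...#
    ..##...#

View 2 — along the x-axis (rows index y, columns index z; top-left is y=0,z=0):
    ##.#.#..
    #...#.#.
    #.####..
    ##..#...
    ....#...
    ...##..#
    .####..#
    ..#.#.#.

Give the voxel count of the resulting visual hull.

full grid |V| = 512
step 1: project along z, AND mask (23/64) → |grid| = 184
step 2: project along x, AND mask (27/64) → |grid| = 79

|visual hull| = 79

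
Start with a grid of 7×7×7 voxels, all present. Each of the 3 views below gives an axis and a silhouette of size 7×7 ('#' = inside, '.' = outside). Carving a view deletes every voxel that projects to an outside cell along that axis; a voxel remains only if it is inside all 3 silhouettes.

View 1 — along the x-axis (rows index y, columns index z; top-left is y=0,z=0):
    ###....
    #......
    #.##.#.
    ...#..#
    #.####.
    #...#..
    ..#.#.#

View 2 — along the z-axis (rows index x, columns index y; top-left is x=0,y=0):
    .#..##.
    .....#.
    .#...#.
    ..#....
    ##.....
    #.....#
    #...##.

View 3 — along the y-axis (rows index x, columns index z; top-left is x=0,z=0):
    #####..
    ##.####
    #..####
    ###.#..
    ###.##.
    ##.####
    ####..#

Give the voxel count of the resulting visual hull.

29 voxels

before carving: 343 voxels (7×7×7)
[1] x-view keeps 20 columns → grid now 140
[2] z-view keeps 14 columns → grid now 37
[3] y-view keeps 36 columns → grid now 29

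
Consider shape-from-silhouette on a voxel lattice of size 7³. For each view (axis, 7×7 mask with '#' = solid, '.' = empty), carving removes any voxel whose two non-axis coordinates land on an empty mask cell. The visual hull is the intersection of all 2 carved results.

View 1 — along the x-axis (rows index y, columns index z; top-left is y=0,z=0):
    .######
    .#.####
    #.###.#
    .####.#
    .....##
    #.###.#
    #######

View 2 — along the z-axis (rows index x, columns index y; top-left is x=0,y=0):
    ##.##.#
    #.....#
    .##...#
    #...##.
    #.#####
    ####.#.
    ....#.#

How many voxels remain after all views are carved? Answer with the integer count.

before carving: 343 voxels (7×7×7)
after view 1 [x-axis, 35 of 49 cells solid] → remaining = 245
after view 2 [z-axis, 26 of 49 cells solid] → remaining = 133

133 voxels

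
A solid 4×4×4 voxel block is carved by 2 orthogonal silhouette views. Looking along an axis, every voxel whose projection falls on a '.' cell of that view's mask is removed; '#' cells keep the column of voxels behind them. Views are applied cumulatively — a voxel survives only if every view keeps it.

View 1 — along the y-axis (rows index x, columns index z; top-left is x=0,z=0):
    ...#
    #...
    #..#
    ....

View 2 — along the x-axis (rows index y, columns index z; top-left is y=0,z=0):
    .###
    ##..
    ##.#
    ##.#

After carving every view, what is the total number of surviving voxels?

12 voxels

before carving: 64 voxels (4×4×4)
step 1: project along y, AND mask (4/16) → |grid| = 16
step 2: project along x, AND mask (11/16) → |grid| = 12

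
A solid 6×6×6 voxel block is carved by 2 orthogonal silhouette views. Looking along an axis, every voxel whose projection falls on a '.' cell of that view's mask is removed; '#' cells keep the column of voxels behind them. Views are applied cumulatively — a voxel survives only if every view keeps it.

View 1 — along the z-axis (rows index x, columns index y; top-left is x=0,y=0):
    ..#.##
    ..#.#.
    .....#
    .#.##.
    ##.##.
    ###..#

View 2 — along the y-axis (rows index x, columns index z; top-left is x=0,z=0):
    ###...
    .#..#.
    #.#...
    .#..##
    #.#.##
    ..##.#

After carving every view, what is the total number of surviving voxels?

|visual hull| = 52

before carving: 216 voxels (6×6×6)
step 1: project along z, AND mask (17/36) → |grid| = 102
step 2: project along y, AND mask (17/36) → |grid| = 52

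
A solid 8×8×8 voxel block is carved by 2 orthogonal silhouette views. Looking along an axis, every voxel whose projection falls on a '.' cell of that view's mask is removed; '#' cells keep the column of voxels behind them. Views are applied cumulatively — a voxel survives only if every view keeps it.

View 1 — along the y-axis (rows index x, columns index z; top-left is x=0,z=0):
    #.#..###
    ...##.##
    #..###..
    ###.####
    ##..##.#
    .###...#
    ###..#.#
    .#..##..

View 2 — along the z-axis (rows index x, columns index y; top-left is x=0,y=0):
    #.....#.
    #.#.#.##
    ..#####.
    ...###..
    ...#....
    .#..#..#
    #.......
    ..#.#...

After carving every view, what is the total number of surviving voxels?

before carving: 512 voxels (8×8×8)
step 1: project along y, AND mask (37/64) → |grid| = 296
step 2: project along z, AND mask (22/64) → |grid| = 99

remaining voxels: 99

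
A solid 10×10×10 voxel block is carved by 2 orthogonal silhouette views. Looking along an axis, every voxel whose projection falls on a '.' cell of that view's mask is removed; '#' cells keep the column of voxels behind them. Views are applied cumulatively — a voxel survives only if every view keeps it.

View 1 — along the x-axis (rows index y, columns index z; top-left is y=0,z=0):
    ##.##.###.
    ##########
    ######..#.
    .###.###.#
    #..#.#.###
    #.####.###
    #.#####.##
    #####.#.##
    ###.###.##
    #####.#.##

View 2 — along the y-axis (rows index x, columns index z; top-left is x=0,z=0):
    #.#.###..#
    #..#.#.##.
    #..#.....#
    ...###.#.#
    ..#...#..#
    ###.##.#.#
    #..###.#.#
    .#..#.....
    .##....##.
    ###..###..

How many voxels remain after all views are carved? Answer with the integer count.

|visual hull| = 357

before carving: 1000 voxels (10×10×10)
V1 x: intersect with YZ mask (77 set) -- 770 left
V2 y: intersect with XZ mask (47 set) -- 357 left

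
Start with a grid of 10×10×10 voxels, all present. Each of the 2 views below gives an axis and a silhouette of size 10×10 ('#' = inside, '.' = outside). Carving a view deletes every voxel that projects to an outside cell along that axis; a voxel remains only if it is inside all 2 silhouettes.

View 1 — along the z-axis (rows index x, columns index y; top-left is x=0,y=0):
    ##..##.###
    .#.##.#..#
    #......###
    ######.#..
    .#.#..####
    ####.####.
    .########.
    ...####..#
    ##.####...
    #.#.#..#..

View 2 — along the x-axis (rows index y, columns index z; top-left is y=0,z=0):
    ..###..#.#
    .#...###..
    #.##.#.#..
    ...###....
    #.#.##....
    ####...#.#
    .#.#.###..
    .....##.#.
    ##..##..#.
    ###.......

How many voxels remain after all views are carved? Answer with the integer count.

voxel count = 254

before carving: 1000 voxels (10×10×10)
V1 z: intersect with XY mask (60 set) -- 600 left
V2 x: intersect with YZ mask (43 set) -- 254 left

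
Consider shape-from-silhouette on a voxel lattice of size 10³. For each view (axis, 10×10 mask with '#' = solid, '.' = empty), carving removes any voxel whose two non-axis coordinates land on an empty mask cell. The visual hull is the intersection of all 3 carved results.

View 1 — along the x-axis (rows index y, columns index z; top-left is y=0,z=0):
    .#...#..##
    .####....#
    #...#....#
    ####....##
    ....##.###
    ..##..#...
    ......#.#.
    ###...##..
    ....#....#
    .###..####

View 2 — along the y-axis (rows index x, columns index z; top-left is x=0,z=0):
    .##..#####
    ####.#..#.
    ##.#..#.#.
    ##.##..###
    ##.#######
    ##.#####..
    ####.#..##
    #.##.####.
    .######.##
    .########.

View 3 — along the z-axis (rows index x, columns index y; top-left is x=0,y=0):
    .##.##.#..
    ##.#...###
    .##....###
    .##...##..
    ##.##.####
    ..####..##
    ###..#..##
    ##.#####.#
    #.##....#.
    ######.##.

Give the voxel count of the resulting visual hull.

remaining voxels: 180

start: 10×10×10 = 1000 voxels
carve view 1 (along x, YZ-mask fill 42/100): 420 voxels remain
carve view 2 (along y, XZ-mask fill 71/100): 294 voxels remain
carve view 3 (along z, XY-mask fill 60/100): 180 voxels remain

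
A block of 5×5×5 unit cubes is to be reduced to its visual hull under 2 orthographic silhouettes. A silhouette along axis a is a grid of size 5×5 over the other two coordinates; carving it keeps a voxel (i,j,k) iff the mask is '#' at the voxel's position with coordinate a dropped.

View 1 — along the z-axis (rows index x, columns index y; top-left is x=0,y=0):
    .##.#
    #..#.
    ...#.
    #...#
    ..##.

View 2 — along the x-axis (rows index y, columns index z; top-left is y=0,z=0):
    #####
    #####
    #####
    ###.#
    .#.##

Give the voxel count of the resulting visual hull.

initial block: 5^3 = 125
after view 1 [z-axis, 10 of 25 cells solid] → remaining = 50
after view 2 [x-axis, 22 of 25 cells solid] → remaining = 43

voxel count = 43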